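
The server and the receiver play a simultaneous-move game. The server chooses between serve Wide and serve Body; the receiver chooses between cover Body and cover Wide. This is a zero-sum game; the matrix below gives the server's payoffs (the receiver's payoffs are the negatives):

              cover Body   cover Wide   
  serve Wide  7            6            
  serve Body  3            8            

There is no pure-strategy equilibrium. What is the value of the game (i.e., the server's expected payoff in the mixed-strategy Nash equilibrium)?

v = 19/3

The receiver's mix must leave the server indifferent between serve Wide and serve Body.
  the server's payoff to serve Wide: q·7 + (1−q)·6 = q + 6
  the server's payoff to serve Body: q·3 + (1−q)·8 = -5q + 8
  q + 6 = -5q + 8  ⇒  6q = 2  ⇒  q = 1/3.
The value is the server's expected payoff against this mix (using serve Wide): (1/3)·7 + (2/3)·6 = 19/3.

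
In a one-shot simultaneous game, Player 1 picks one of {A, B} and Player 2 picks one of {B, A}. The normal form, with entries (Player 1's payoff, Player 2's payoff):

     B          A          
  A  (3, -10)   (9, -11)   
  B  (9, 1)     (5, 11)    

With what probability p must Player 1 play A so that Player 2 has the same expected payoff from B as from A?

p = 10/11

For Player 2 to be willing to mix, Player 2 must be indifferent between B and A, which pins down Player 1's mix.
  Player 2's payoff from B: p·(-10) + (1−p)·1 = -11p + 1
  Player 2's payoff from A: p·(-11) + (1−p)·11 = -22p + 11
  -11p + 1 = -22p + 11  ⇒  11p = 10  ⇒  p = 10/11.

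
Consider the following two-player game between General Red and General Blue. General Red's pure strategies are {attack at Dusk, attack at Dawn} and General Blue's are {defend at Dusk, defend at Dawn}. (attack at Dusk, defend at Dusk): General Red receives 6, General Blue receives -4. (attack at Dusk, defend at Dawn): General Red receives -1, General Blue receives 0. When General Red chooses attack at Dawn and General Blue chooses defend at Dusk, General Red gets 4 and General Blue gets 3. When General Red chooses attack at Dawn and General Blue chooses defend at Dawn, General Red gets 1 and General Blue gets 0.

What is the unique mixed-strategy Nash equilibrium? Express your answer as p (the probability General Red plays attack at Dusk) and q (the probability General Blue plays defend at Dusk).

Set General Blue's expected payoff from defend at Dusk equal to that from defend at Dawn:
  General Blue's expected payoff from defend at Dusk: p·(-4) + (1−p)·3 = -7p + 3
  General Blue's expected payoff from defend at Dawn: p·0 + (1−p)·0 = 0
  -7p + 3 = 0  ⇒  -7p = -3  ⇒  p = 3/7.
General Red's indifference between attack at Dusk and attack at Dawn determines General Blue's mixing probability q:
  General Red's payoff to attack at Dusk: q·6 + (1−q)·(-1) = 7q - 1
  General Red's payoff to attack at Dawn: q·4 + (1−q)·1 = 3q + 1
  7q - 1 = 3q + 1  ⇒  4q = 2  ⇒  q = 1/2.

p = 3/7, q = 1/2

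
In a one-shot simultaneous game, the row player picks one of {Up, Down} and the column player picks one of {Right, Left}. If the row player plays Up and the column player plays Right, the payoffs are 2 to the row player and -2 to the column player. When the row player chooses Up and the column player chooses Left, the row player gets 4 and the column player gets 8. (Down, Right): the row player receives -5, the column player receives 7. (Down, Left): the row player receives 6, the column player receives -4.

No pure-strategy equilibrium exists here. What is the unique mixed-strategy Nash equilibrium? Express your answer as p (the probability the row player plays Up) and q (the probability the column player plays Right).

For the column player to be willing to mix, the column player must be indifferent between Right and Left, which pins down the row player's mix.
  the column player's payoff from Right: p·(-2) + (1−p)·7 = -9p + 7
  the column player's payoff from Left: p·8 + (1−p)·(-4) = 12p - 4
  -9p + 7 = 12p - 4  ⇒  -21p = -11  ⇒  p = 11/21.
For the row player to be willing to mix, the row player must be indifferent between Up and Down, which pins down the column player's mix.
  the row player's expected payoff from Up: q·2 + (1−q)·4 = -2q + 4
  the row player's expected payoff from Down: q·(-5) + (1−q)·6 = -11q + 6
  -2q + 4 = -11q + 6  ⇒  9q = 2  ⇒  q = 2/9.

p = 11/21, q = 2/9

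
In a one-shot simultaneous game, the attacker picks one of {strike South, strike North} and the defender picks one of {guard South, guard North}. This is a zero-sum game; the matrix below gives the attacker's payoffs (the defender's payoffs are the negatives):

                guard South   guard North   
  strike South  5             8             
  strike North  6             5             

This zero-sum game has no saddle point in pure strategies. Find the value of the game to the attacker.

In a mixed equilibrium the attacker is indifferent between strike South and strike North; this condition fixes q.
  the attacker's payoff to strike South: q·5 + (1−q)·8 = -3q + 8
  the attacker's payoff to strike North: q·6 + (1−q)·5 = q + 5
  -3q + 8 = q + 5  ⇒  -4q = -3  ⇒  q = 3/4.
The value is the attacker's expected payoff against this mix (using strike South): (3/4)·5 + (1/4)·8 = 23/4.

v = 23/4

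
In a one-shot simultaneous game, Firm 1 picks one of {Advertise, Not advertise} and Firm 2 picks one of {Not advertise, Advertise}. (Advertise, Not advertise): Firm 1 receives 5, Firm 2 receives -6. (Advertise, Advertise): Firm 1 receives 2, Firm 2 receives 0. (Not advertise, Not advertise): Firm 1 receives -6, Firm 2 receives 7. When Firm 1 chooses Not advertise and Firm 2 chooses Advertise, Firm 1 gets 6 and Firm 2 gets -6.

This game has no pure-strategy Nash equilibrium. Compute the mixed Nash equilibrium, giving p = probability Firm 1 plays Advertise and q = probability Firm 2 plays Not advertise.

p = 13/19, q = 4/15

Firm 2's indifference between Not advertise and Advertise determines Firm 1's mixing probability p:
  Firm 2's payoff from Not advertise: p·(-6) + (1−p)·7 = -13p + 7
  Firm 2's payoff from Advertise: p·0 + (1−p)·(-6) = 6p - 6
  -13p + 7 = 6p - 6  ⇒  -19p = -13  ⇒  p = 13/19.
Firm 2's mix must leave Firm 1 indifferent between Advertise and Not advertise.
  Firm 1's payoff from Advertise: q·5 + (1−q)·2 = 3q + 2
  Firm 1's payoff from Not advertise: q·(-6) + (1−q)·6 = -12q + 6
  3q + 2 = -12q + 6  ⇒  15q = 4  ⇒  q = 4/15.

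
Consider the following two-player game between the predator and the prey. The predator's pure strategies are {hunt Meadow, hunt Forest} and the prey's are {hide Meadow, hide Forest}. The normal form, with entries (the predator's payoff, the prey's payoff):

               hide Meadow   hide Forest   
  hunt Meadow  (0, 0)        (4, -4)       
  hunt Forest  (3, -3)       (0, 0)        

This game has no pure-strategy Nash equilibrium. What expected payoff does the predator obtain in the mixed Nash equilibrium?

12/7

For the predator to be willing to mix, the predator must be indifferent between hunt Meadow and hunt Forest, which pins down the prey's mix.
  the predator's payoff to hunt Meadow: q·0 + (1−q)·4 = -4q + 4
  the predator's payoff to hunt Forest: q·3 + (1−q)·0 = 3q
  -4q + 4 = 3q  ⇒  -7q = -4  ⇒  q = 4/7.
At equilibrium the predator is indifferent across rows, so the predator's payoff equals the payoff from hunt Meadow: (4/7)·0 + (3/7)·4 = 12/7.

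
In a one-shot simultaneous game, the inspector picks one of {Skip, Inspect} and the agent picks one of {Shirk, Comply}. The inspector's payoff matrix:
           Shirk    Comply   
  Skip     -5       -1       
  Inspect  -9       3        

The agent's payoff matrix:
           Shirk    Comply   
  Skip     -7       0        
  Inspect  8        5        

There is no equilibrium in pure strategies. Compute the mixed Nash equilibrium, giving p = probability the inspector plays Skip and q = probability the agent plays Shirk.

The agent's indifference between Shirk and Comply determines the inspector's mixing probability p:
  the agent's payoff to Shirk: p·(-7) + (1−p)·8 = -15p + 8
  the agent's payoff to Comply: p·0 + (1−p)·5 = -5p + 5
  -15p + 8 = -5p + 5  ⇒  -10p = -3  ⇒  p = 3/10.
The inspector's indifference between Skip and Inspect determines the agent's mixing probability q:
  the inspector's expected payoff from Skip: q·(-5) + (1−q)·(-1) = -4q - 1
  the inspector's expected payoff from Inspect: q·(-9) + (1−q)·3 = -12q + 3
  -4q - 1 = -12q + 3  ⇒  8q = 4  ⇒  q = 1/2.

p = 3/10, q = 1/2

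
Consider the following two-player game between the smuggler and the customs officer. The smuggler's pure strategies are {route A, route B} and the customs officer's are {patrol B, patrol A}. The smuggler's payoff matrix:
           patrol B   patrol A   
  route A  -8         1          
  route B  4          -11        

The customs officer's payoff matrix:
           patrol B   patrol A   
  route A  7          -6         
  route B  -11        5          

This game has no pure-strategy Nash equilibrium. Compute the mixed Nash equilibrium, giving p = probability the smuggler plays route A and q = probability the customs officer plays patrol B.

p = 16/29, q = 1/2

For the customs officer to be willing to mix, the customs officer must be indifferent between patrol B and patrol A, which pins down the smuggler's mix.
  the customs officer's expected payoff from patrol B: p·7 + (1−p)·(-11) = 18p - 11
  the customs officer's expected payoff from patrol A: p·(-6) + (1−p)·5 = -11p + 5
  18p - 11 = -11p + 5  ⇒  29p = 16  ⇒  p = 16/29.
The customs officer's mix must leave the smuggler indifferent between route A and route B.
  the smuggler's payoff to route A: q·(-8) + (1−q)·1 = -9q + 1
  the smuggler's payoff to route B: q·4 + (1−q)·(-11) = 15q - 11
  -9q + 1 = 15q - 11  ⇒  -24q = -12  ⇒  q = 1/2.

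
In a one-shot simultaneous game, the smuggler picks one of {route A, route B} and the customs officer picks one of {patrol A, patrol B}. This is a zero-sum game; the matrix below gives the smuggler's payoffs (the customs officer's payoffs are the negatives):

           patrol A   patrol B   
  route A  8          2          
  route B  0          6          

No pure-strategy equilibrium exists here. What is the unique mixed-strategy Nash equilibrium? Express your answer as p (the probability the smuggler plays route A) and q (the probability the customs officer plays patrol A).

p = 1/2, q = 1/3

The customs officer's indifference between patrol A and patrol B determines the smuggler's mixing probability p:
  the customs officer's payoff to patrol A: p·(-8) + (1−p)·0 = -8p
  the customs officer's payoff to patrol B: p·(-2) + (1−p)·(-6) = 4p - 6
  -8p = 4p - 6  ⇒  -12p = -6  ⇒  p = 1/2.
The smuggler's indifference between route A and route B determines the customs officer's mixing probability q:
  the smuggler's expected payoff from route A: q·8 + (1−q)·2 = 6q + 2
  the smuggler's expected payoff from route B: q·0 + (1−q)·6 = -6q + 6
  6q + 2 = -6q + 6  ⇒  12q = 4  ⇒  q = 1/3.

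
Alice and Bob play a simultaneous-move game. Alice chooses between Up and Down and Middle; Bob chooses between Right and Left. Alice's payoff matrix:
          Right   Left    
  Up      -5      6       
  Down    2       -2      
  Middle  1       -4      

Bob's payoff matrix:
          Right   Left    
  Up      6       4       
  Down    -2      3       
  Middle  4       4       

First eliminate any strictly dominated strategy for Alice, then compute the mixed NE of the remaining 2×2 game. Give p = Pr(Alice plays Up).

Alice's strategy Middle is strictly dominated by Down: 2 > 1 and -2 > -4. Eliminate Middle.
Set Bob's expected payoff from Right equal to that from Left:
  Bob's payoff from Right: p·6 + (1−p)·(-2) = 8p - 2
  Bob's payoff from Left: p·4 + (1−p)·3 = p + 3
  8p - 2 = p + 3  ⇒  7p = 5  ⇒  p = 5/7.

p = 5/7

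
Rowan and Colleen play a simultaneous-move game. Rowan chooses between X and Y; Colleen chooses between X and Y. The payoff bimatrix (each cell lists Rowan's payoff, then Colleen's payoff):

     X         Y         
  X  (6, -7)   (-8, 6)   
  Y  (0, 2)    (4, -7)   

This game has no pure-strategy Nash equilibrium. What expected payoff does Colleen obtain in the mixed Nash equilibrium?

Set Colleen's expected payoff from X equal to that from Y:
  Colleen's payoff to X: p·(-7) + (1−p)·2 = -9p + 2
  Colleen's payoff to Y: p·6 + (1−p)·(-7) = 13p - 7
  -9p + 2 = 13p - 7  ⇒  -22p = -9  ⇒  p = 9/22.
At equilibrium Colleen is indifferent across columns, so Colleen's payoff equals the payoff from X: (9/22)·(-7) + (13/22)·2 = -37/22.

-37/22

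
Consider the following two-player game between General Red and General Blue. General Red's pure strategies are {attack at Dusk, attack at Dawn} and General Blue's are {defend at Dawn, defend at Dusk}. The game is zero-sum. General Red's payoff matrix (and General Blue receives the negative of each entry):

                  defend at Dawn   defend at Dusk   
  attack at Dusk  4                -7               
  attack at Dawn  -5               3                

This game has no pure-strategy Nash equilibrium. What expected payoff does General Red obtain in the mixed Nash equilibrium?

In a mixed equilibrium General Red is indifferent between attack at Dusk and attack at Dawn; this condition fixes q.
  General Red's payoff to attack at Dusk: q·4 + (1−q)·(-7) = 11q - 7
  General Red's payoff to attack at Dawn: q·(-5) + (1−q)·3 = -8q + 3
  11q - 7 = -8q + 3  ⇒  19q = 10  ⇒  q = 10/19.
At equilibrium General Red is indifferent across rows, so General Red's payoff equals the payoff from attack at Dusk: (10/19)·4 + (9/19)·(-7) = -23/19.

-23/19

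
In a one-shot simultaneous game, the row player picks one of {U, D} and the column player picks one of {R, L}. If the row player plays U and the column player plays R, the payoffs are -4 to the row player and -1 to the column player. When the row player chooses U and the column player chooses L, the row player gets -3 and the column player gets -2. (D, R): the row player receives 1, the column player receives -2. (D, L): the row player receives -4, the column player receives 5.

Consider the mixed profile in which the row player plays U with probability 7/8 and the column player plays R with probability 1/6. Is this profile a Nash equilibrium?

Check the column player's indifference given the row player's mix p = 7/8:
  payoff from R = -9/8; payoff from L = -9/8 — equal.
Check the row player's indifference given the column player's mix q = 1/6:
  payoff from U = -19/6; payoff from D = -19/6 — equal.
Both players are indifferent, so neither can profitably deviate.

Yes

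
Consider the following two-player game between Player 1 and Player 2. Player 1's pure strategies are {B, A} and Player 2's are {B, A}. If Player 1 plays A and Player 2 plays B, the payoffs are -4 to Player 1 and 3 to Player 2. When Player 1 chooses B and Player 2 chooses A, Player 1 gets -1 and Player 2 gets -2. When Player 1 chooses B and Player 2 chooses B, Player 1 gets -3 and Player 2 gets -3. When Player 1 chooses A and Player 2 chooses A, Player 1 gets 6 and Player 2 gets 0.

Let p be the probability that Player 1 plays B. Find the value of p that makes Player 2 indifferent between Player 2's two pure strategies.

p = 3/4

Player 1's mix must leave Player 2 indifferent between B and A.
  Player 2's payoff from B: p·(-3) + (1−p)·3 = -6p + 3
  Player 2's payoff from A: p·(-2) + (1−p)·0 = -2p
  -6p + 3 = -2p  ⇒  -4p = -3  ⇒  p = 3/4.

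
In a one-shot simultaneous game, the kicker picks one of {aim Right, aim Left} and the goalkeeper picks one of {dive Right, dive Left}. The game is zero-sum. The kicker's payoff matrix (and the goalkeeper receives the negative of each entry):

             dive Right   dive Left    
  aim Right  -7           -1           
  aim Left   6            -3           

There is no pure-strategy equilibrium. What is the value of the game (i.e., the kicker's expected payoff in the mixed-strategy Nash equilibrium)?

Set the kicker's expected payoff from aim Right equal to that from aim Left:
  the kicker's expected payoff from aim Right: q·(-7) + (1−q)·(-1) = -6q - 1
  the kicker's expected payoff from aim Left: q·6 + (1−q)·(-3) = 9q - 3
  -6q - 1 = 9q - 3  ⇒  -15q = -2  ⇒  q = 2/15.
The value is the kicker's expected payoff against this mix (using aim Right): (2/15)·(-7) + (13/15)·(-1) = -9/5.

v = -9/5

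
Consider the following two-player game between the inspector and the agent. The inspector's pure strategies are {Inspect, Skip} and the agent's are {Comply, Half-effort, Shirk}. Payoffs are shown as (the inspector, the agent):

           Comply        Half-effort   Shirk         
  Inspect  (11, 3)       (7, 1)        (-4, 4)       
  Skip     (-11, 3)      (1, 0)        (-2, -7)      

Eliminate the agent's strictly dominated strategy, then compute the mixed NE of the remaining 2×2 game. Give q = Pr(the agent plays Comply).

q = 1/12

The agent's strategy Half-effort is strictly dominated by Comply: 3 > 1 and 3 > 0. Eliminate Half-effort.
Set the inspector's expected payoff from Inspect equal to that from Skip:
  the inspector's expected payoff from Inspect: q·11 + (1−q)·(-4) = 15q - 4
  the inspector's expected payoff from Skip: q·(-11) + (1−q)·(-2) = -9q - 2
  15q - 4 = -9q - 2  ⇒  24q = 2  ⇒  q = 1/12.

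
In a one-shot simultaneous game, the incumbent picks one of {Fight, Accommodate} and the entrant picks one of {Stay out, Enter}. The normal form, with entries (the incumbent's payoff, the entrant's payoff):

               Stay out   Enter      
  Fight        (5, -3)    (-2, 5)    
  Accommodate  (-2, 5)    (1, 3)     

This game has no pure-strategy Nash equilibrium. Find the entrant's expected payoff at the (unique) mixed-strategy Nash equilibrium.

17/5

Set the entrant's expected payoff from Stay out equal to that from Enter:
  the entrant's payoff from Stay out: p·(-3) + (1−p)·5 = -8p + 5
  the entrant's payoff from Enter: p·5 + (1−p)·3 = 2p + 3
  -8p + 5 = 2p + 3  ⇒  -10p = -2  ⇒  p = 1/5.
At equilibrium the entrant is indifferent across columns, so the entrant's payoff equals the payoff from Stay out: (1/5)·(-3) + (4/5)·5 = 17/5.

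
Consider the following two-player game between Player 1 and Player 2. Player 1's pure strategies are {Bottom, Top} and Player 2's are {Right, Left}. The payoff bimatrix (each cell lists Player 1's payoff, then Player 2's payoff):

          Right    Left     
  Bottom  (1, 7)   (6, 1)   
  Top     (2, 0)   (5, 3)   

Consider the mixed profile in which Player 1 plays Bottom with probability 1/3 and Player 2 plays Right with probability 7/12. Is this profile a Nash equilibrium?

Given Player 2's mix q = 7/12, Player 1's payoff from Bottom is 37/12 but from Top is 13/4. Player 1 strictly prefers Top, so Player 1 would not mix.
So the proposed profile is not a Nash equilibrium.

No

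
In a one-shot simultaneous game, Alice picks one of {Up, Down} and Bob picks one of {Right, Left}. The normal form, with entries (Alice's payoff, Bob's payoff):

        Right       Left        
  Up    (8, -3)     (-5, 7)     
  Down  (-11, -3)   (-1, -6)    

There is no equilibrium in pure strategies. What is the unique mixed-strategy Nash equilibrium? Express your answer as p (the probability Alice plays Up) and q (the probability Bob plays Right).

p = 3/13, q = 4/23

Set Bob's expected payoff from Right equal to that from Left:
  Bob's payoff to Right: p·(-3) + (1−p)·(-3) = -3
  Bob's payoff to Left: p·7 + (1−p)·(-6) = 13p - 6
  -3 = 13p - 6  ⇒  -13p = -3  ⇒  p = 3/13.
Alice's indifference between Up and Down determines Bob's mixing probability q:
  Alice's payoff to Up: q·8 + (1−q)·(-5) = 13q - 5
  Alice's payoff to Down: q·(-11) + (1−q)·(-1) = -10q - 1
  13q - 5 = -10q - 1  ⇒  23q = 4  ⇒  q = 4/23.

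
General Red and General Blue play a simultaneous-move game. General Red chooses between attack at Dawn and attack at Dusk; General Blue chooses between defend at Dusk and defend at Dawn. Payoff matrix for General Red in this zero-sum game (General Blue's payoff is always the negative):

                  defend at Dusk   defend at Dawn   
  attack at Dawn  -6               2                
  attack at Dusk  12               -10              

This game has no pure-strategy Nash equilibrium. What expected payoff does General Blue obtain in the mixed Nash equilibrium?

6/5

General Blue's indifference between defend at Dusk and defend at Dawn determines General Red's mixing probability p:
  General Blue's payoff from defend at Dusk: p·6 + (1−p)·(-12) = 18p - 12
  General Blue's payoff from defend at Dawn: p·(-2) + (1−p)·10 = -12p + 10
  18p - 12 = -12p + 10  ⇒  30p = 22  ⇒  p = 11/15.
At equilibrium General Blue is indifferent across columns, so General Blue's payoff equals the payoff from defend at Dusk: (11/15)·6 + (4/15)·(-12) = 6/5.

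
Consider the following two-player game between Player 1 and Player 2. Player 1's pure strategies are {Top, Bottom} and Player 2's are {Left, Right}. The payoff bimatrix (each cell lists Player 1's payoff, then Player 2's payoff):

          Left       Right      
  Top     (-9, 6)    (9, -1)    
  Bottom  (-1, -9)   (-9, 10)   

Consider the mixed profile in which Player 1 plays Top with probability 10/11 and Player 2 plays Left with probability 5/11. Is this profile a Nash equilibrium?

No

Given Player 1's mix p = 10/11, Player 2's payoff from Left is 51/11 but from Right is 0. Player 2 strictly prefers Left, so Player 2 would not mix.
So the proposed profile is not a Nash equilibrium.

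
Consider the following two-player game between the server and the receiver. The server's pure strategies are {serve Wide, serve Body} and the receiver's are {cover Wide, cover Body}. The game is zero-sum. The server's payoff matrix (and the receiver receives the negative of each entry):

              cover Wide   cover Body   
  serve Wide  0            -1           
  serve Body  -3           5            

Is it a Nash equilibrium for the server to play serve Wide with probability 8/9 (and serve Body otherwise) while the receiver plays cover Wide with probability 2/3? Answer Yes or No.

Yes

Check the receiver's indifference given the server's mix p = 8/9:
  payoff from cover Wide = 1/3; payoff from cover Body = 1/3 — equal.
Check the server's indifference given the receiver's mix q = 2/3:
  payoff from serve Wide = -1/3; payoff from serve Body = -1/3 — equal.
Both players are indifferent, so neither can profitably deviate.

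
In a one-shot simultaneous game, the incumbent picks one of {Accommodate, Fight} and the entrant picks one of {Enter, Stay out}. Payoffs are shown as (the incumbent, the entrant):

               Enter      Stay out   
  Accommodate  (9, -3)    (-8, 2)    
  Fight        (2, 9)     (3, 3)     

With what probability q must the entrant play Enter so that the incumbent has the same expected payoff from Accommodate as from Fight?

Set the incumbent's expected payoff from Accommodate equal to that from Fight:
  the incumbent's payoff from Accommodate: q·9 + (1−q)·(-8) = 17q - 8
  the incumbent's payoff from Fight: q·2 + (1−q)·3 = -q + 3
  17q - 8 = -q + 3  ⇒  18q = 11  ⇒  q = 11/18.

q = 11/18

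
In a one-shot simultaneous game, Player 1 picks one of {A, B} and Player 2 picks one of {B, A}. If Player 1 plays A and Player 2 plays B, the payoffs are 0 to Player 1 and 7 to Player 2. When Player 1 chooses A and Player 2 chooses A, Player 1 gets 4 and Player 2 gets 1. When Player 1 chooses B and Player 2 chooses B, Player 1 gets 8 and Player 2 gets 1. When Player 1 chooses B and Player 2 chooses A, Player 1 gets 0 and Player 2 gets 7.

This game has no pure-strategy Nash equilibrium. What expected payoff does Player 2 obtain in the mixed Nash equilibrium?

Player 2's indifference between B and A determines Player 1's mixing probability p:
  Player 2's payoff from B: p·7 + (1−p)·1 = 6p + 1
  Player 2's payoff from A: p·1 + (1−p)·7 = -6p + 7
  6p + 1 = -6p + 7  ⇒  12p = 6  ⇒  p = 1/2.
At equilibrium Player 2 is indifferent across columns, so Player 2's payoff equals the payoff from B: (1/2)·7 + (1/2)·1 = 4.

4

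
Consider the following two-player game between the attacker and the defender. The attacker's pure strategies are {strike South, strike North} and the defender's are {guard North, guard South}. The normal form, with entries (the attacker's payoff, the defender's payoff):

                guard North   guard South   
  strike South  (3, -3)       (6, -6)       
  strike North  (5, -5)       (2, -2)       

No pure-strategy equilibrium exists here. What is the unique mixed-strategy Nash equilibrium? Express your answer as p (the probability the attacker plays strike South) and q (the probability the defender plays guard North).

For the defender to be willing to mix, the defender must be indifferent between guard North and guard South, which pins down the attacker's mix.
  the defender's payoff to guard North: p·(-3) + (1−p)·(-5) = 2p - 5
  the defender's payoff to guard South: p·(-6) + (1−p)·(-2) = -4p - 2
  2p - 5 = -4p - 2  ⇒  6p = 3  ⇒  p = 1/2.
For the attacker to be willing to mix, the attacker must be indifferent between strike South and strike North, which pins down the defender's mix.
  the attacker's payoff from strike South: q·3 + (1−q)·6 = -3q + 6
  the attacker's payoff from strike North: q·5 + (1−q)·2 = 3q + 2
  -3q + 6 = 3q + 2  ⇒  -6q = -4  ⇒  q = 2/3.

p = 1/2, q = 2/3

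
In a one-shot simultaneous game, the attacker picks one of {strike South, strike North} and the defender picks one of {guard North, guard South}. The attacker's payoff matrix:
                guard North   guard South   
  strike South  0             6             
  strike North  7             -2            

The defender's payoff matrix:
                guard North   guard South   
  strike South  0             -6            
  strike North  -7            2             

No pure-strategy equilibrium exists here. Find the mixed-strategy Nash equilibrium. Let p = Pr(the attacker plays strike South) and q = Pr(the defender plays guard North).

The attacker's mix must leave the defender indifferent between guard North and guard South.
  the defender's payoff from guard North: p·0 + (1−p)·(-7) = 7p - 7
  the defender's payoff from guard South: p·(-6) + (1−p)·2 = -8p + 2
  7p - 7 = -8p + 2  ⇒  15p = 9  ⇒  p = 3/5.
The attacker's indifference between strike South and strike North determines the defender's mixing probability q:
  the attacker's expected payoff from strike South: q·0 + (1−q)·6 = -6q + 6
  the attacker's expected payoff from strike North: q·7 + (1−q)·(-2) = 9q - 2
  -6q + 6 = 9q - 2  ⇒  -15q = -8  ⇒  q = 8/15.

p = 3/5, q = 8/15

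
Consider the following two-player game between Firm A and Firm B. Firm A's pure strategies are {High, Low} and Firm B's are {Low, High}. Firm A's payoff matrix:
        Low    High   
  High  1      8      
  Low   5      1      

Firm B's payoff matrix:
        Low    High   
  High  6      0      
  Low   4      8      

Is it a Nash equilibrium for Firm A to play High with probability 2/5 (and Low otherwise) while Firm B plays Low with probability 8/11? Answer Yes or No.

Given Firm B's mix q = 8/11, Firm A's payoff from High is 32/11 but from Low is 43/11. Firm A strictly prefers Low, so Firm A would not mix.
So the proposed profile is not a Nash equilibrium.

No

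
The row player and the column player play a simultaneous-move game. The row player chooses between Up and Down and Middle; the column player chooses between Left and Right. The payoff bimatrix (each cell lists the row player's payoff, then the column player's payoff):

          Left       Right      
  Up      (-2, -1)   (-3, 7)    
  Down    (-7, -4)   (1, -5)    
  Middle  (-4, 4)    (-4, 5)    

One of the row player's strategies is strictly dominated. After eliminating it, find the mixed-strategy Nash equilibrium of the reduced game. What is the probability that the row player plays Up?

p = 1/9

The row player's strategy Middle is strictly dominated by Up: -2 > -4 and -3 > -4. Eliminate Middle.
The row player's mix must leave the column player indifferent between Left and Right.
  the column player's expected payoff from Left: p·(-1) + (1−p)·(-4) = 3p - 4
  the column player's expected payoff from Right: p·7 + (1−p)·(-5) = 12p - 5
  3p - 4 = 12p - 5  ⇒  -9p = -1  ⇒  p = 1/9.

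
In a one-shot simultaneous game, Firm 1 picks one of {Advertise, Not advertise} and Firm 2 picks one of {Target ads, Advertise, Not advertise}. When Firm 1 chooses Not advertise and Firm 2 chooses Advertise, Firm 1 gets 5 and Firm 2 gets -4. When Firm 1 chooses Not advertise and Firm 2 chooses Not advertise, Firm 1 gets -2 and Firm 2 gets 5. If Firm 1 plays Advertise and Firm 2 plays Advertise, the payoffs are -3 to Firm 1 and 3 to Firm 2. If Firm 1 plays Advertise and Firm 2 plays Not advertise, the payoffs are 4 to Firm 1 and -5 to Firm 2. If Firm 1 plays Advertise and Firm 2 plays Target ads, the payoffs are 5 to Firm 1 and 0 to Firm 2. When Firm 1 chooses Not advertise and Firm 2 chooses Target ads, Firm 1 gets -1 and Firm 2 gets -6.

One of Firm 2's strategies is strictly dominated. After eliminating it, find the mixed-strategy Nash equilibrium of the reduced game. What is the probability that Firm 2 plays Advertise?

Firm 2's strategy Target ads is strictly dominated by Advertise: 3 > 0 and -4 > -6. Eliminate Target ads.
Set Firm 1's expected payoff from Advertise equal to that from Not advertise:
  Firm 1's expected payoff from Advertise: q·(-3) + (1−q)·4 = -7q + 4
  Firm 1's expected payoff from Not advertise: q·5 + (1−q)·(-2) = 7q - 2
  -7q + 4 = 7q - 2  ⇒  -14q = -6  ⇒  q = 3/7.

q = 3/7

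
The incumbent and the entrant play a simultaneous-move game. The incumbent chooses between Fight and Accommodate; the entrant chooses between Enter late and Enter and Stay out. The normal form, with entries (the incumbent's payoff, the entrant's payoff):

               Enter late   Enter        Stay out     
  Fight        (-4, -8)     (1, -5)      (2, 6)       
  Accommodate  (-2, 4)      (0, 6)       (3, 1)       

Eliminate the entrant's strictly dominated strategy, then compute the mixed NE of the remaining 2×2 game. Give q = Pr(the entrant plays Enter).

The entrant's strategy Enter late is strictly dominated by Enter: -5 > -8 and 6 > 4. Eliminate Enter late.
Set the incumbent's expected payoff from Fight equal to that from Accommodate:
  the incumbent's payoff to Fight: q·1 + (1−q)·2 = -q + 2
  the incumbent's payoff to Accommodate: q·0 + (1−q)·3 = -3q + 3
  -q + 2 = -3q + 3  ⇒  2q = 1  ⇒  q = 1/2.

q = 1/2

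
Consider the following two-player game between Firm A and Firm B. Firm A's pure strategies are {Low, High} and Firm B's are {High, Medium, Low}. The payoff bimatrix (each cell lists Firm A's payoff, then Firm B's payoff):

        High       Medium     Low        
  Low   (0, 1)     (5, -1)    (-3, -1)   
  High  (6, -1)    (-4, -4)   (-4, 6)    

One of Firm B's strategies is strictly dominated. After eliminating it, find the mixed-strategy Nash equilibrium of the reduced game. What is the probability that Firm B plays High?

q = 1/7

Firm B's strategy Medium is strictly dominated by High: 1 > -1 and -1 > -4. Eliminate Medium.
For Firm A to be willing to mix, Firm A must be indifferent between Low and High, which pins down Firm B's mix.
  Firm A's payoff to Low: q·0 + (1−q)·(-3) = 3q - 3
  Firm A's payoff to High: q·6 + (1−q)·(-4) = 10q - 4
  3q - 3 = 10q - 4  ⇒  -7q = -1  ⇒  q = 1/7.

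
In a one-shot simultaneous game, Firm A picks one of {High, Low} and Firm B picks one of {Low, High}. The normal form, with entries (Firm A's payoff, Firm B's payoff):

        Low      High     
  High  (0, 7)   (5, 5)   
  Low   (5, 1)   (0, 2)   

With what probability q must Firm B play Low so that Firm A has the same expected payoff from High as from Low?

In a mixed equilibrium Firm A is indifferent between High and Low; this condition fixes q.
  Firm A's payoff to High: q·0 + (1−q)·5 = -5q + 5
  Firm A's payoff to Low: q·5 + (1−q)·0 = 5q
  -5q + 5 = 5q  ⇒  -10q = -5  ⇒  q = 1/2.

q = 1/2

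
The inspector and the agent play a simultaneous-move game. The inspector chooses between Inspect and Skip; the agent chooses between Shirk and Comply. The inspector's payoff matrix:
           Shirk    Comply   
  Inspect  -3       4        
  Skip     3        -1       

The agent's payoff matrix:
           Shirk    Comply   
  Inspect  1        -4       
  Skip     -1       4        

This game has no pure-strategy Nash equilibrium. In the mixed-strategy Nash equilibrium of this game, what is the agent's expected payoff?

The inspector's mix must leave the agent indifferent between Shirk and Comply.
  the agent's payoff to Shirk: p·1 + (1−p)·(-1) = 2p - 1
  the agent's payoff to Comply: p·(-4) + (1−p)·4 = -8p + 4
  2p - 1 = -8p + 4  ⇒  10p = 5  ⇒  p = 1/2.
At equilibrium the agent is indifferent across columns, so the agent's payoff equals the payoff from Shirk: (1/2)·1 + (1/2)·(-1) = 0.

0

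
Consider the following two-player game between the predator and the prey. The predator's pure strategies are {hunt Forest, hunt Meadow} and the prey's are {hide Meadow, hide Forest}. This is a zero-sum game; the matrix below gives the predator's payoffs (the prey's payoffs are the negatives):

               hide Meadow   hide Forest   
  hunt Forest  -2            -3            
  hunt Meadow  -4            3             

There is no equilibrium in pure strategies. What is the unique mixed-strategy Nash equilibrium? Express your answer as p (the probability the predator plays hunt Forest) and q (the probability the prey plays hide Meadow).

p = 7/8, q = 3/4

For the prey to be willing to mix, the prey must be indifferent between hide Meadow and hide Forest, which pins down the predator's mix.
  the prey's expected payoff from hide Meadow: p·2 + (1−p)·4 = -2p + 4
  the prey's expected payoff from hide Forest: p·3 + (1−p)·(-3) = 6p - 3
  -2p + 4 = 6p - 3  ⇒  -8p = -7  ⇒  p = 7/8.
Set the predator's expected payoff from hunt Forest equal to that from hunt Meadow:
  the predator's payoff to hunt Forest: q·(-2) + (1−q)·(-3) = q - 3
  the predator's payoff to hunt Meadow: q·(-4) + (1−q)·3 = -7q + 3
  q - 3 = -7q + 3  ⇒  8q = 6  ⇒  q = 3/4.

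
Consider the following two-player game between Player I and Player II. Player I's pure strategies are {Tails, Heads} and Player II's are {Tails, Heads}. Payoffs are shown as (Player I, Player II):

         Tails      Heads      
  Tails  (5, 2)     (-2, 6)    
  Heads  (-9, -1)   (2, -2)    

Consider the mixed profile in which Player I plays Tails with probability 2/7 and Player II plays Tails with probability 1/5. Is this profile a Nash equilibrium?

Given Player I's mix p = 2/7, Player II's payoff from Tails is -1/7 but from Heads is 2/7. Player II strictly prefers Heads, so Player II would not mix.
So the proposed profile is not a Nash equilibrium.

No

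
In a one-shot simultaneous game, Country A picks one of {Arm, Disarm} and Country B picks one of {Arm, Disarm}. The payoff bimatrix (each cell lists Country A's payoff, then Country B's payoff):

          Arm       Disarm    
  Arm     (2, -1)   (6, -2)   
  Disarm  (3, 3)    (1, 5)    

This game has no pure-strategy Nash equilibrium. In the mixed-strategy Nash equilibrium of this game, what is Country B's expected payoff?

1/3

In a mixed equilibrium Country B is indifferent between Arm and Disarm; this condition fixes p.
  Country B's expected payoff from Arm: p·(-1) + (1−p)·3 = -4p + 3
  Country B's expected payoff from Disarm: p·(-2) + (1−p)·5 = -7p + 5
  -4p + 3 = -7p + 5  ⇒  3p = 2  ⇒  p = 2/3.
At equilibrium Country B is indifferent across columns, so Country B's payoff equals the payoff from Arm: (2/3)·(-1) + (1/3)·3 = 1/3.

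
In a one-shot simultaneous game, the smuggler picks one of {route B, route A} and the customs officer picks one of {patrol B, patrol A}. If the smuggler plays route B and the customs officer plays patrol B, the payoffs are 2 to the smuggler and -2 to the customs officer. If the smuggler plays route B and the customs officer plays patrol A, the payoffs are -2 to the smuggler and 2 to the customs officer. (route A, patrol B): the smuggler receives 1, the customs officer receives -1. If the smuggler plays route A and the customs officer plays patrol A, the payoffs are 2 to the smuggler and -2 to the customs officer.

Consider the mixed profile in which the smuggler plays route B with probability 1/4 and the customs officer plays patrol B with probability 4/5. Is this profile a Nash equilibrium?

Given the smuggler's mix p = 1/4, the customs officer's payoff from patrol B is -5/4 but from patrol A is -1. The customs officer strictly prefers patrol A, so the customs officer would not mix.
So the proposed profile is not a Nash equilibrium.

No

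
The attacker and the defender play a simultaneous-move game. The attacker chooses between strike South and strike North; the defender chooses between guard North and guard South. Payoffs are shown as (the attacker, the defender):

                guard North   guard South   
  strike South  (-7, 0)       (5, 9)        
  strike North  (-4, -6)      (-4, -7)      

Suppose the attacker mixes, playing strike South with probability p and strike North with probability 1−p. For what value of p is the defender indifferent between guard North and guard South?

p = 1/10

The defender's indifference between guard North and guard South determines the attacker's mixing probability p:
  the defender's payoff from guard North: p·0 + (1−p)·(-6) = 6p - 6
  the defender's payoff from guard South: p·9 + (1−p)·(-7) = 16p - 7
  6p - 6 = 16p - 7  ⇒  -10p = -1  ⇒  p = 1/10.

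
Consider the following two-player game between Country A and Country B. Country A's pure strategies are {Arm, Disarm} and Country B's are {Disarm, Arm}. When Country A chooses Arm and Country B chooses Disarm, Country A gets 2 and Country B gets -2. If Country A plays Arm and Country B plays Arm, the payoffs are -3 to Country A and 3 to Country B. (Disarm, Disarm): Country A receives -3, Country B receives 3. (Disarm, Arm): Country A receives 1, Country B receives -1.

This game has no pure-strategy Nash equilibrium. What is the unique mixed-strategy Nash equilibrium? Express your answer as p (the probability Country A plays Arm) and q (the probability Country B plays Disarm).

p = 4/9, q = 4/9

Country B's indifference between Disarm and Arm determines Country A's mixing probability p:
  Country B's expected payoff from Disarm: p·(-2) + (1−p)·3 = -5p + 3
  Country B's expected payoff from Arm: p·3 + (1−p)·(-1) = 4p - 1
  -5p + 3 = 4p - 1  ⇒  -9p = -4  ⇒  p = 4/9.
Country A's indifference between Arm and Disarm determines Country B's mixing probability q:
  Country A's expected payoff from Arm: q·2 + (1−q)·(-3) = 5q - 3
  Country A's expected payoff from Disarm: q·(-3) + (1−q)·1 = -4q + 1
  5q - 3 = -4q + 1  ⇒  9q = 4  ⇒  q = 4/9.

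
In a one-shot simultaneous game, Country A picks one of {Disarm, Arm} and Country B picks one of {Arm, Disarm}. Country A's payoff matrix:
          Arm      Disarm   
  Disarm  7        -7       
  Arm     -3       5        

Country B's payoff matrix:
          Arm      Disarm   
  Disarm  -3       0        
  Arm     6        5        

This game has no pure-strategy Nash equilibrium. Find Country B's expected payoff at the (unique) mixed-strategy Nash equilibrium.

Country B's indifference between Arm and Disarm determines Country A's mixing probability p:
  Country B's expected payoff from Arm: p·(-3) + (1−p)·6 = -9p + 6
  Country B's expected payoff from Disarm: p·0 + (1−p)·5 = -5p + 5
  -9p + 6 = -5p + 5  ⇒  -4p = -1  ⇒  p = 1/4.
At equilibrium Country B is indifferent across columns, so Country B's payoff equals the payoff from Arm: (1/4)·(-3) + (3/4)·6 = 15/4.

15/4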